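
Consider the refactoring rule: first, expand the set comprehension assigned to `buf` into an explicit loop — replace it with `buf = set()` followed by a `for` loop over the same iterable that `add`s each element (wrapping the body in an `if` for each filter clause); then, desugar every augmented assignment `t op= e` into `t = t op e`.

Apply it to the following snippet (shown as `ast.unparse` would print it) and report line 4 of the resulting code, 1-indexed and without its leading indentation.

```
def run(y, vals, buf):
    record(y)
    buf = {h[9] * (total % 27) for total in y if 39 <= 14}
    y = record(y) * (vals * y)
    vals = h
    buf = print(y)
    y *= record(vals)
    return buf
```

for total in y:

Transformed code:
def run(y, vals, buf):
    record(y)
    buf = set()
    for total in y:
        if 39 <= 14:
            buf.add(h[9] * (total % 27))
    y = record(y) * (vals * y)
    vals = h
    buf = print(y)
    y = y * record(vals)
    return buf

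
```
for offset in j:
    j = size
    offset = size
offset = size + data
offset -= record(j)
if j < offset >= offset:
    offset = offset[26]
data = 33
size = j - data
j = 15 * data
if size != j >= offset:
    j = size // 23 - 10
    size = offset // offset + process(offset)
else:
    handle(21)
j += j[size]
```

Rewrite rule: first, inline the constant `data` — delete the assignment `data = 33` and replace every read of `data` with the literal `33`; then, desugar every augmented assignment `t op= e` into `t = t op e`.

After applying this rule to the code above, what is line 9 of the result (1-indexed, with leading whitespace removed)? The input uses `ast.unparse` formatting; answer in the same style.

Transformed code:
for offset in j:
    j = size
    offset = size
offset = size + 33
offset = offset - record(j)
if j < offset >= offset:
    offset = offset[26]
size = j - 33
j = 15 * 33
if size != j >= offset:
    j = size // 23 - 10
    size = offset // offset + process(offset)
else:
    handle(21)
j = j + j[size]

j = 15 * 33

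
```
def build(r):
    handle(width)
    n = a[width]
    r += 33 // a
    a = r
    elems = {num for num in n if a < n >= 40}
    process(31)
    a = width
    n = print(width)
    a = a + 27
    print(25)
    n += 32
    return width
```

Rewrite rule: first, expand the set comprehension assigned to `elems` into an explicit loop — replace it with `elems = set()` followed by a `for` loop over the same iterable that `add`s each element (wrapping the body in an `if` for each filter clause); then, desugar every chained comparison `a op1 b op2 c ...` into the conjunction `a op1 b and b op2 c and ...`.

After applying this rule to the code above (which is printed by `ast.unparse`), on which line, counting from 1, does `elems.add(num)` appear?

Transformed code:
def build(r):
    handle(width)
    n = a[width]
    r += 33 // a
    a = r
    elems = set()
    for num in n:
        if a < n and n >= 40:
            elems.add(num)
    process(31)
    a = width
    n = print(width)
    a = a + 27
    print(25)
    n += 32
    return width

9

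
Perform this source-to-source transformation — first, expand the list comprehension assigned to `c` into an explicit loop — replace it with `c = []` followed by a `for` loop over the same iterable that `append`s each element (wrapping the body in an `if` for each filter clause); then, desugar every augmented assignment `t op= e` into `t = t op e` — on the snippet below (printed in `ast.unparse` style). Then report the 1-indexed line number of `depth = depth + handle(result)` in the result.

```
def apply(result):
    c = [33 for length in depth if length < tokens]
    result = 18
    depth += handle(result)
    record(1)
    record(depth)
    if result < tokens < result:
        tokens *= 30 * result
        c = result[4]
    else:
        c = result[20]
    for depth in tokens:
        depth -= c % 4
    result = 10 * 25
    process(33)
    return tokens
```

Transformed code:
def apply(result):
    c = []
    for length in depth:
        if length < tokens:
            c.append(33)
    result = 18
    depth = depth + handle(result)
    record(1)
    record(depth)
    if result < tokens < result:
        tokens = tokens * (30 * result)
        c = result[4]
    else:
        c = result[20]
    for depth in tokens:
        depth = depth - c % 4
    result = 10 * 25
    process(33)
    return tokens

7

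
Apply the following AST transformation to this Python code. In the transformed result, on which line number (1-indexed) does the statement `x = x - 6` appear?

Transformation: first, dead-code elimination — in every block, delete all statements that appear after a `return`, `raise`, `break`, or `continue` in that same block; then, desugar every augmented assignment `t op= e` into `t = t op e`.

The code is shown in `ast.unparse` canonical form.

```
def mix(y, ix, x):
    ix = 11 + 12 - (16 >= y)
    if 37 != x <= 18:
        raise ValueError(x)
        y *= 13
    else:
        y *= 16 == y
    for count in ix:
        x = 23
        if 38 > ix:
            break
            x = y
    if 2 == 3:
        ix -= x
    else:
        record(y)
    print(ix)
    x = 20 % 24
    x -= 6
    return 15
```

Transformed code:
def mix(y, ix, x):
    ix = 11 + 12 - (16 >= y)
    if 37 != x <= 18:
        raise ValueError(x)
    else:
        y = y * (16 == y)
    for count in ix:
        x = 23
        if 38 > ix:
            break
    if 2 == 3:
        ix = ix - x
    else:
        record(y)
    print(ix)
    x = 20 % 24
    x = x - 6
    return 15

17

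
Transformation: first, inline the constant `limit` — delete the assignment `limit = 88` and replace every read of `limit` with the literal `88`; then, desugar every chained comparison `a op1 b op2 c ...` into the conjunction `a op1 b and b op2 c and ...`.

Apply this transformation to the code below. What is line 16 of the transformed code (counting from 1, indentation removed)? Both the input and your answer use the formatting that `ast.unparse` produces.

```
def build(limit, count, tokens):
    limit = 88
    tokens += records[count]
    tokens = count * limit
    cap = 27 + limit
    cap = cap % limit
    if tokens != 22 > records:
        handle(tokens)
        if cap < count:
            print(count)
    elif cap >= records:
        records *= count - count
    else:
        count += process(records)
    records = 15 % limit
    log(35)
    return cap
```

return cap

Transformed code:
def build(limit, count, tokens):
    tokens += records[count]
    tokens = count * 88
    cap = 27 + 88
    cap = cap % 88
    if tokens != 22 and 22 > records:
        handle(tokens)
        if cap < count:
            print(count)
    elif cap >= records:
        records *= count - count
    else:
        count += process(records)
    records = 15 % 88
    log(35)
    return cap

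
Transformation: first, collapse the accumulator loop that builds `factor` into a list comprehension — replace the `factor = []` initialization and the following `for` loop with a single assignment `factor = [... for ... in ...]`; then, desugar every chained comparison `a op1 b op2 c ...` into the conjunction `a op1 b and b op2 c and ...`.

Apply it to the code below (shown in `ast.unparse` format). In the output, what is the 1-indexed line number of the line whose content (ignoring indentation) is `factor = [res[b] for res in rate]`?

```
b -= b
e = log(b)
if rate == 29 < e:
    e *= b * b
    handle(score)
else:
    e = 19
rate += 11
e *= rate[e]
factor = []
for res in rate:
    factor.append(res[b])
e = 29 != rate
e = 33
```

10

Transformed code:
b -= b
e = log(b)
if rate == 29 and 29 < e:
    e *= b * b
    handle(score)
else:
    e = 19
rate += 11
e *= rate[e]
factor = [res[b] for res in rate]
e = 29 != rate
e = 33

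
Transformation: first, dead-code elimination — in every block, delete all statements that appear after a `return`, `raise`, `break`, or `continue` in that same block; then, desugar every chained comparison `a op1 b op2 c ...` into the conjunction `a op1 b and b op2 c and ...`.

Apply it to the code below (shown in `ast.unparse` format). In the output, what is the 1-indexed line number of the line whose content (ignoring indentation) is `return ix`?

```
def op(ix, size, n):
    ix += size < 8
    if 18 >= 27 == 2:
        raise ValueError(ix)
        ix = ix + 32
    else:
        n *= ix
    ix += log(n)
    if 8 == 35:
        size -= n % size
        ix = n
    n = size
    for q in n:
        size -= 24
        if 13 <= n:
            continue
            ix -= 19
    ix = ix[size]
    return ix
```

17

Transformed code:
def op(ix, size, n):
    ix += size < 8
    if 18 >= 27 and 27 == 2:
        raise ValueError(ix)
    else:
        n *= ix
    ix += log(n)
    if 8 == 35:
        size -= n % size
        ix = n
    n = size
    for q in n:
        size -= 24
        if 13 <= n:
            continue
    ix = ix[size]
    return ix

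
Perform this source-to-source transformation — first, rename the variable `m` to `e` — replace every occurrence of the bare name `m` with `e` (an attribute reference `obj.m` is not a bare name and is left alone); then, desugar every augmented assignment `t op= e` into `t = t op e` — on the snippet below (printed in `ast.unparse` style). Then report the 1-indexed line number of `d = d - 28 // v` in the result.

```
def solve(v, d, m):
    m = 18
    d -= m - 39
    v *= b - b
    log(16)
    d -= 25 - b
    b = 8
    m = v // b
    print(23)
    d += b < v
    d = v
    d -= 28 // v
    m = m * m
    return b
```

Transformed code:
def solve(v, d, e):
    e = 18
    d = d - (e - 39)
    v = v * (b - b)
    log(16)
    d = d - (25 - b)
    b = 8
    e = v // b
    print(23)
    d = d + (b < v)
    d = v
    d = d - 28 // v
    e = e * e
    return b

12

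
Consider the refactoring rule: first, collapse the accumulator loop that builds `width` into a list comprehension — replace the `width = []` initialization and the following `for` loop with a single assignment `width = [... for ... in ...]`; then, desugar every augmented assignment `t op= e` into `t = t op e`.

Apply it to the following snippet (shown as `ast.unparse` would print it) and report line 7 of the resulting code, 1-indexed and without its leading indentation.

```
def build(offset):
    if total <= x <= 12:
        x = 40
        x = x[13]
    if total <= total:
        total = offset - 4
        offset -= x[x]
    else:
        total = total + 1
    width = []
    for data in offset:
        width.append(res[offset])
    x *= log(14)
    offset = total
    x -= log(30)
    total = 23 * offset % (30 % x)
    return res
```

Transformed code:
def build(offset):
    if total <= x <= 12:
        x = 40
        x = x[13]
    if total <= total:
        total = offset - 4
        offset = offset - x[x]
    else:
        total = total + 1
    width = [res[offset] for data in offset]
    x = x * log(14)
    offset = total
    x = x - log(30)
    total = 23 * offset % (30 % x)
    return res

offset = offset - x[x]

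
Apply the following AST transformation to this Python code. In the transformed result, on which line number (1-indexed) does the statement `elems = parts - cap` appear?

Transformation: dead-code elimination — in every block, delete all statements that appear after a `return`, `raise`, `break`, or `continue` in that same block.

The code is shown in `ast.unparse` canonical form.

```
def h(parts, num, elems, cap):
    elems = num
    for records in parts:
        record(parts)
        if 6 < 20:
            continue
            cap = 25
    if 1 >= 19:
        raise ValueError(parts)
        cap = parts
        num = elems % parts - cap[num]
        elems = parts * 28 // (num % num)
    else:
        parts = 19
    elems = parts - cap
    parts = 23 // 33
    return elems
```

11

Transformed code:
def h(parts, num, elems, cap):
    elems = num
    for records in parts:
        record(parts)
        if 6 < 20:
            continue
    if 1 >= 19:
        raise ValueError(parts)
    else:
        parts = 19
    elems = parts - cap
    parts = 23 // 33
    return elems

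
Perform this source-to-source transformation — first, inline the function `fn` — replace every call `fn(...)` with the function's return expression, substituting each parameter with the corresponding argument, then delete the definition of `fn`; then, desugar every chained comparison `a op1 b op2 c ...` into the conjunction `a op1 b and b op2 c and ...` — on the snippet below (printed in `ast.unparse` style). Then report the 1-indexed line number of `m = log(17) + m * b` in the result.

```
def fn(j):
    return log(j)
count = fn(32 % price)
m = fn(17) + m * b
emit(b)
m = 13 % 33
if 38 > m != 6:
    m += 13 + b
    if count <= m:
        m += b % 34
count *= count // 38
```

Transformed code:
count = log(32 % price)
m = log(17) + m * b
emit(b)
m = 13 % 33
if 38 > m and m != 6:
    m += 13 + b
    if count <= m:
        m += b % 34
count *= count // 38

2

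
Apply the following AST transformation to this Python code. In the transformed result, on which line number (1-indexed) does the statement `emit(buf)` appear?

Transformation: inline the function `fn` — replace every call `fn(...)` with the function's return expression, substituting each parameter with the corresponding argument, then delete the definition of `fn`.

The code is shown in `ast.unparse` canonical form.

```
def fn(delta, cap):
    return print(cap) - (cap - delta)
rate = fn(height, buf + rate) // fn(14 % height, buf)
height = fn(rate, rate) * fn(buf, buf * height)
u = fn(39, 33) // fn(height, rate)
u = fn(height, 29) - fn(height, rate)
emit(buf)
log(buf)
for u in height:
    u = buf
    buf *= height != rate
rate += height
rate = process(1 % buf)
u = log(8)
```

5

Transformed code:
rate = (print(buf + rate) - (buf + rate - height)) // (print(buf) - (buf - 14 % height))
height = (print(rate) - (rate - rate)) * (print(buf * height) - (buf * height - buf))
u = (print(33) - (33 - 39)) // (print(rate) - (rate - height))
u = print(29) - (29 - height) - (print(rate) - (rate - height))
emit(buf)
log(buf)
for u in height:
    u = buf
    buf *= height != rate
rate += height
rate = process(1 % buf)
u = log(8)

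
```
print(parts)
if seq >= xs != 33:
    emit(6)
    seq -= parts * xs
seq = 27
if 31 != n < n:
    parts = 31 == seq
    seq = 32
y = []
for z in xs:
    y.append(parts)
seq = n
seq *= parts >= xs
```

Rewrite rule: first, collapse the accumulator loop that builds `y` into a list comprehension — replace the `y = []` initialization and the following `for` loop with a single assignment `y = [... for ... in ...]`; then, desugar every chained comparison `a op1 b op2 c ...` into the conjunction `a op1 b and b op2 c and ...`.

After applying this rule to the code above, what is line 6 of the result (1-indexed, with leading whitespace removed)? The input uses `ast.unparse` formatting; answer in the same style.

if 31 != n and n < n:

Transformed code:
print(parts)
if seq >= xs and xs != 33:
    emit(6)
    seq -= parts * xs
seq = 27
if 31 != n and n < n:
    parts = 31 == seq
    seq = 32
y = [parts for z in xs]
seq = n
seq *= parts >= xs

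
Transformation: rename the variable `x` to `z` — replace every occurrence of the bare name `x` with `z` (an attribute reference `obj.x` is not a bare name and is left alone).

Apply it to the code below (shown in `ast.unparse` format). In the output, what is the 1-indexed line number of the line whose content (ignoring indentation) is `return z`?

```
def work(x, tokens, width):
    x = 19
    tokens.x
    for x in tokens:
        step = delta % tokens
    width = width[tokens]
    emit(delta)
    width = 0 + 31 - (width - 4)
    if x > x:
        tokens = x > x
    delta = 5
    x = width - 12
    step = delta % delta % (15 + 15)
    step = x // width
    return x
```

Transformed code:
def work(z, tokens, width):
    z = 19
    tokens.x
    for z in tokens:
        step = delta % tokens
    width = width[tokens]
    emit(delta)
    width = 0 + 31 - (width - 4)
    if z > z:
        tokens = z > z
    delta = 5
    z = width - 12
    step = delta % delta % (15 + 15)
    step = z // width
    return z

15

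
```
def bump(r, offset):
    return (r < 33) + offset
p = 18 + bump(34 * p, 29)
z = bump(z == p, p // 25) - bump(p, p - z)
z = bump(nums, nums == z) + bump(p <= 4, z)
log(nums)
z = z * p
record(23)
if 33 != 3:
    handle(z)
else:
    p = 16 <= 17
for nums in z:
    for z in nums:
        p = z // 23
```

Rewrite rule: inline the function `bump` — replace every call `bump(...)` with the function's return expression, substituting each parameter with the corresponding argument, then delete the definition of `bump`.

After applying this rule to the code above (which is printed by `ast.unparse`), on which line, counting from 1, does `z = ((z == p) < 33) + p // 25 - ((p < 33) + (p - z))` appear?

2

Transformed code:
p = 18 + ((34 * p < 33) + 29)
z = ((z == p) < 33) + p // 25 - ((p < 33) + (p - z))
z = (nums < 33) + (nums == z) + (((p <= 4) < 33) + z)
log(nums)
z = z * p
record(23)
if 33 != 3:
    handle(z)
else:
    p = 16 <= 17
for nums in z:
    for z in nums:
        p = z // 23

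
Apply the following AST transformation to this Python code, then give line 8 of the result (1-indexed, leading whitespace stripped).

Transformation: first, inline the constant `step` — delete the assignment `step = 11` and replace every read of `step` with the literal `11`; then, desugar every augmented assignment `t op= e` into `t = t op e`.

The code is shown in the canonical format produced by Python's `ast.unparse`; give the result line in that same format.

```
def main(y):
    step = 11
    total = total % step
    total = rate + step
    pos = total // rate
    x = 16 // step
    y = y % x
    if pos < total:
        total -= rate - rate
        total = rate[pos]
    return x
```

Transformed code:
def main(y):
    total = total % 11
    total = rate + 11
    pos = total // rate
    x = 16 // 11
    y = y % x
    if pos < total:
        total = total - (rate - rate)
        total = rate[pos]
    return x

total = total - (rate - rate)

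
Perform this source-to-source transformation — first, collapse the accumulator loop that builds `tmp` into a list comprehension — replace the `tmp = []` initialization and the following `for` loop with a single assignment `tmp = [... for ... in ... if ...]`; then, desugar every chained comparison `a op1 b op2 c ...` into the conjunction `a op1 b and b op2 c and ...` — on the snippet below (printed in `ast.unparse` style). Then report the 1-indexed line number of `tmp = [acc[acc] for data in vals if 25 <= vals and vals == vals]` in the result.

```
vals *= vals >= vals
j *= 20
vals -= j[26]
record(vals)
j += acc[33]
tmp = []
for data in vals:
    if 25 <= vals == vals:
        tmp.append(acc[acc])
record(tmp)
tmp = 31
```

Transformed code:
vals *= vals >= vals
j *= 20
vals -= j[26]
record(vals)
j += acc[33]
tmp = [acc[acc] for data in vals if 25 <= vals and vals == vals]
record(tmp)
tmp = 31

6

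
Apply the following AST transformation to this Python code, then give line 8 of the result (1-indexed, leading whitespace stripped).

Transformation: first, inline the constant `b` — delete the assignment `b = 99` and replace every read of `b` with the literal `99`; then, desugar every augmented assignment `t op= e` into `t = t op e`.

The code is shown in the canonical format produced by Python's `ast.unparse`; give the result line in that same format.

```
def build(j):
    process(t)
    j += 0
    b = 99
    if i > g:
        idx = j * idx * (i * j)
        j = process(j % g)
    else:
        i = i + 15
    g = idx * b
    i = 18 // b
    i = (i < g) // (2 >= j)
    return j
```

i = i + 15

Transformed code:
def build(j):
    process(t)
    j = j + 0
    if i > g:
        idx = j * idx * (i * j)
        j = process(j % g)
    else:
        i = i + 15
    g = idx * 99
    i = 18 // 99
    i = (i < g) // (2 >= j)
    return j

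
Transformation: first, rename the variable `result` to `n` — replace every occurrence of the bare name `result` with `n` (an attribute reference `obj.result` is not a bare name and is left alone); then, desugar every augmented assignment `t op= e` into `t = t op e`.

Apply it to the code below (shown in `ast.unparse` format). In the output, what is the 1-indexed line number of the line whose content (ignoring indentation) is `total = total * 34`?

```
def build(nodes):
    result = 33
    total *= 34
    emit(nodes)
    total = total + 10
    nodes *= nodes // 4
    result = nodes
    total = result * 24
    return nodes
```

3

Transformed code:
def build(nodes):
    n = 33
    total = total * 34
    emit(nodes)
    total = total + 10
    nodes = nodes * (nodes // 4)
    n = nodes
    total = n * 24
    return nodes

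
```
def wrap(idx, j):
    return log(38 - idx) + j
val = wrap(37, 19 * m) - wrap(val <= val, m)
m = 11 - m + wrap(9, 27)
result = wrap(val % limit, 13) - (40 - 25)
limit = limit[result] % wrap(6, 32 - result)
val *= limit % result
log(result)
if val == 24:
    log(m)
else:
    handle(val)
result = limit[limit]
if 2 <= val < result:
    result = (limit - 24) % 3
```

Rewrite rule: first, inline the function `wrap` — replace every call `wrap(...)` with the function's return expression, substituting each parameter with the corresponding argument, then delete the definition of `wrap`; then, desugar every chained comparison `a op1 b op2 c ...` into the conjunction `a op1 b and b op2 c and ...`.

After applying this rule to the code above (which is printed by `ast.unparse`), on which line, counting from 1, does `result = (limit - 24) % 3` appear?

13

Transformed code:
val = log(38 - 37) + 19 * m - (log(38 - (val <= val)) + m)
m = 11 - m + (log(38 - 9) + 27)
result = log(38 - val % limit) + 13 - (40 - 25)
limit = limit[result] % (log(38 - 6) + (32 - result))
val *= limit % result
log(result)
if val == 24:
    log(m)
else:
    handle(val)
result = limit[limit]
if 2 <= val and val < result:
    result = (limit - 24) % 3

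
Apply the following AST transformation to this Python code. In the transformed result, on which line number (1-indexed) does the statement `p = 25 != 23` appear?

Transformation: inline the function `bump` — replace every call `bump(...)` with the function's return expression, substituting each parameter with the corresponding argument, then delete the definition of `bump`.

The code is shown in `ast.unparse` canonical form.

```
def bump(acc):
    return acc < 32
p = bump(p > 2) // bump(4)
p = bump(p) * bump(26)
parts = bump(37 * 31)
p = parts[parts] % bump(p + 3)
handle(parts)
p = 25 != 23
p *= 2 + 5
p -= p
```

6

Transformed code:
p = ((p > 2) < 32) // (4 < 32)
p = (p < 32) * (26 < 32)
parts = 37 * 31 < 32
p = parts[parts] % (p + 3 < 32)
handle(parts)
p = 25 != 23
p *= 2 + 5
p -= p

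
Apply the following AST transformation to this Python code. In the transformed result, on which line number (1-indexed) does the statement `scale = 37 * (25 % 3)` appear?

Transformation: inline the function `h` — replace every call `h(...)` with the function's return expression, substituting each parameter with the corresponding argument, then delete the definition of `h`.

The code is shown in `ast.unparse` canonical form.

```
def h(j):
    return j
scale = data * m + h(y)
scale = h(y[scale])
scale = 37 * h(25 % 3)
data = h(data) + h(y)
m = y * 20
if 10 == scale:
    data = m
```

3

Transformed code:
scale = data * m + y
scale = y[scale]
scale = 37 * (25 % 3)
data = data + y
m = y * 20
if 10 == scale:
    data = m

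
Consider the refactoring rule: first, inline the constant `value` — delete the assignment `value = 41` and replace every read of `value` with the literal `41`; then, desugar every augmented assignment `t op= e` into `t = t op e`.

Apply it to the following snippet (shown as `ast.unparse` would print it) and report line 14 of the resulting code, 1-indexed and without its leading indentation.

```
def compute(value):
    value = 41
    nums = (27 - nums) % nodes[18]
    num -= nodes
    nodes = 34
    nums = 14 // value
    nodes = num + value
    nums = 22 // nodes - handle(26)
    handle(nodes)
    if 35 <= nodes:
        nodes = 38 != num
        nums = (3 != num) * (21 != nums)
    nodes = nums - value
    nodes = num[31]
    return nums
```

return nums

Transformed code:
def compute(value):
    nums = (27 - nums) % nodes[18]
    num = num - nodes
    nodes = 34
    nums = 14 // 41
    nodes = num + 41
    nums = 22 // nodes - handle(26)
    handle(nodes)
    if 35 <= nodes:
        nodes = 38 != num
        nums = (3 != num) * (21 != nums)
    nodes = nums - 41
    nodes = num[31]
    return nums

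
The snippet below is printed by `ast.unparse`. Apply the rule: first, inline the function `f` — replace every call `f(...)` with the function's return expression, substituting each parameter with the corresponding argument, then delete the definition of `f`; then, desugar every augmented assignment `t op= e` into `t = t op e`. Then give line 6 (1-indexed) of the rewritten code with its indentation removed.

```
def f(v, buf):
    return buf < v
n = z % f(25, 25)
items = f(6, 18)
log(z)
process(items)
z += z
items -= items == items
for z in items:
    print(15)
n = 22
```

items = items - (items == items)

Transformed code:
n = z % (25 < 25)
items = 18 < 6
log(z)
process(items)
z = z + z
items = items - (items == items)
for z in items:
    print(15)
n = 22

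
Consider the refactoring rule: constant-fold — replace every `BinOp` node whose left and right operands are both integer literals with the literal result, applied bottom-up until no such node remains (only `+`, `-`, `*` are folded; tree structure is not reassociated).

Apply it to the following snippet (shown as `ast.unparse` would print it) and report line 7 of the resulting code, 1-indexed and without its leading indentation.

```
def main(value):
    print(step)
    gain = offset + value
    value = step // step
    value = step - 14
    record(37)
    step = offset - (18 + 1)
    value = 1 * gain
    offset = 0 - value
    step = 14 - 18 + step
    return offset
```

step = offset - 19

Transformed code:
def main(value):
    print(step)
    gain = offset + value
    value = step // step
    value = step - 14
    record(37)
    step = offset - 19
    value = 1 * gain
    offset = 0 - value
    step = -4 + step
    return offset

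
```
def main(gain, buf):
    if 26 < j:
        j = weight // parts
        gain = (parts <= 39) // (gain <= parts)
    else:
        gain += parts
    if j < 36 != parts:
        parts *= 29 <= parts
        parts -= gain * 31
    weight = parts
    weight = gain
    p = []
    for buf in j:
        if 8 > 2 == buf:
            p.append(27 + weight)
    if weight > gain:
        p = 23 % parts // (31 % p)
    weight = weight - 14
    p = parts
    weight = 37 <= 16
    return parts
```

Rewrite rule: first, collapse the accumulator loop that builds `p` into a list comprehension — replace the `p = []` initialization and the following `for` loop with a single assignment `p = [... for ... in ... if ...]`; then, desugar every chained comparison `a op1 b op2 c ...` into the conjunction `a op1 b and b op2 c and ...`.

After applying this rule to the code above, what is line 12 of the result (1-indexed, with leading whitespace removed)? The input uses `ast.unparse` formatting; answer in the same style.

Transformed code:
def main(gain, buf):
    if 26 < j:
        j = weight // parts
        gain = (parts <= 39) // (gain <= parts)
    else:
        gain += parts
    if j < 36 and 36 != parts:
        parts *= 29 <= parts
        parts -= gain * 31
    weight = parts
    weight = gain
    p = [27 + weight for buf in j if 8 > 2 and 2 == buf]
    if weight > gain:
        p = 23 % parts // (31 % p)
    weight = weight - 14
    p = parts
    weight = 37 <= 16
    return parts

p = [27 + weight for buf in j if 8 > 2 and 2 == buf]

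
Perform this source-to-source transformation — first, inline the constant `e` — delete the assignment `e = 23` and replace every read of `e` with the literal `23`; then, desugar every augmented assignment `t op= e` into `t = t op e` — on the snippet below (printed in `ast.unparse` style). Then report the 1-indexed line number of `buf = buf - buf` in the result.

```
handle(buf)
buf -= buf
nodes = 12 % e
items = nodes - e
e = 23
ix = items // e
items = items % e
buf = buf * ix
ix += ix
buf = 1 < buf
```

2

Transformed code:
handle(buf)
buf = buf - buf
nodes = 12 % 23
items = nodes - 23
ix = items // 23
items = items % 23
buf = buf * ix
ix = ix + ix
buf = 1 < buf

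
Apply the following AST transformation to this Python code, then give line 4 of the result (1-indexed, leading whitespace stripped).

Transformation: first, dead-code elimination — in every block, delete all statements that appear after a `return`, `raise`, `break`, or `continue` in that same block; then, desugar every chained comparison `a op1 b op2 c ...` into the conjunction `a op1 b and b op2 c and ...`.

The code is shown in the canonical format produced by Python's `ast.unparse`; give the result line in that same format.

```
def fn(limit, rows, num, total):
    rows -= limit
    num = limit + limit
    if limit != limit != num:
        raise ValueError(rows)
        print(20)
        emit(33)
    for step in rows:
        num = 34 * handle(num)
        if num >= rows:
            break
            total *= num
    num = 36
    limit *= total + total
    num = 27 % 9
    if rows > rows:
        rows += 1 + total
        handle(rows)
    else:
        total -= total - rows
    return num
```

if limit != limit and limit != num:

Transformed code:
def fn(limit, rows, num, total):
    rows -= limit
    num = limit + limit
    if limit != limit and limit != num:
        raise ValueError(rows)
    for step in rows:
        num = 34 * handle(num)
        if num >= rows:
            break
    num = 36
    limit *= total + total
    num = 27 % 9
    if rows > rows:
        rows += 1 + total
        handle(rows)
    else:
        total -= total - rows
    return num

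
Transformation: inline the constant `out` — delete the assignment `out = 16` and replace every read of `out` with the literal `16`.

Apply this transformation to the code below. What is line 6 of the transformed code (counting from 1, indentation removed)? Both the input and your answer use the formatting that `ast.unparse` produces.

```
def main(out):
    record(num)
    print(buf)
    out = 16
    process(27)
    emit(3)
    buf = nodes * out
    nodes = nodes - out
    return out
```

Transformed code:
def main(out):
    record(num)
    print(buf)
    process(27)
    emit(3)
    buf = nodes * 16
    nodes = nodes - 16
    return 16

buf = nodes * 16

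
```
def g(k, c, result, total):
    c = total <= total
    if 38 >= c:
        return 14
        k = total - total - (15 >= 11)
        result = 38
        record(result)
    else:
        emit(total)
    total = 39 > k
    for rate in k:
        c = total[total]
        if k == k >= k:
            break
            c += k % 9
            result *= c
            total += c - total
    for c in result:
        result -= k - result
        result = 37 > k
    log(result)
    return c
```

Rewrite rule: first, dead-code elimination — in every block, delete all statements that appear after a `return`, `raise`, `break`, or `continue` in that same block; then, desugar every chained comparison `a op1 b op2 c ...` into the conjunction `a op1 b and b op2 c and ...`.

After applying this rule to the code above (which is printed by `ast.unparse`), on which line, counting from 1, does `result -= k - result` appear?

Transformed code:
def g(k, c, result, total):
    c = total <= total
    if 38 >= c:
        return 14
    else:
        emit(total)
    total = 39 > k
    for rate in k:
        c = total[total]
        if k == k and k >= k:
            break
    for c in result:
        result -= k - result
        result = 37 > k
    log(result)
    return c

13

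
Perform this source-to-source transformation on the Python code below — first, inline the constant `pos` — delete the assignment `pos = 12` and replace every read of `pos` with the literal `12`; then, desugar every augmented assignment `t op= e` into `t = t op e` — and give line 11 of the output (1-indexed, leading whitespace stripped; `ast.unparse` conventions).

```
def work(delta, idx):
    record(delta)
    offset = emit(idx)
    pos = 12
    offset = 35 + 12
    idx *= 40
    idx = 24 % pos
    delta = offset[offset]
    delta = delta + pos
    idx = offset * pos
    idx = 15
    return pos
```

Transformed code:
def work(delta, idx):
    record(delta)
    offset = emit(idx)
    offset = 35 + 12
    idx = idx * 40
    idx = 24 % 12
    delta = offset[offset]
    delta = delta + 12
    idx = offset * 12
    idx = 15
    return 12

return 12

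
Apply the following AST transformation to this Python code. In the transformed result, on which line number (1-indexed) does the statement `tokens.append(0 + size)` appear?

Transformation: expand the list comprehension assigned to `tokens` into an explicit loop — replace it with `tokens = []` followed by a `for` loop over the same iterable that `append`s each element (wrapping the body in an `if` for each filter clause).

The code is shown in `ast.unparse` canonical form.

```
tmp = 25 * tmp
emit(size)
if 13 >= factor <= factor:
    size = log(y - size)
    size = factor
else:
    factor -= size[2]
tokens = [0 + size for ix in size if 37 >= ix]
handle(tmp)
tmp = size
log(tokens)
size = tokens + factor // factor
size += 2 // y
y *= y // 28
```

11

Transformed code:
tmp = 25 * tmp
emit(size)
if 13 >= factor <= factor:
    size = log(y - size)
    size = factor
else:
    factor -= size[2]
tokens = []
for ix in size:
    if 37 >= ix:
        tokens.append(0 + size)
handle(tmp)
tmp = size
log(tokens)
size = tokens + factor // factor
size += 2 // y
y *= y // 28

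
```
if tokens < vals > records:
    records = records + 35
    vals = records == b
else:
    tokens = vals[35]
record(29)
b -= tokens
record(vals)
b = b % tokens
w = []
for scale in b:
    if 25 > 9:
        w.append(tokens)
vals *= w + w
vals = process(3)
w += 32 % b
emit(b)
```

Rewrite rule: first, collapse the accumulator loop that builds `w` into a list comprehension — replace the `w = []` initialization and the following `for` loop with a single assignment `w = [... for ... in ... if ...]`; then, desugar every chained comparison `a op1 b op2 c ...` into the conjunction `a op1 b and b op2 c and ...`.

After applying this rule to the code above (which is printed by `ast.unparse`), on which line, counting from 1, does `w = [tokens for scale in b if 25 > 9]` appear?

Transformed code:
if tokens < vals and vals > records:
    records = records + 35
    vals = records == b
else:
    tokens = vals[35]
record(29)
b -= tokens
record(vals)
b = b % tokens
w = [tokens for scale in b if 25 > 9]
vals *= w + w
vals = process(3)
w += 32 % b
emit(b)

10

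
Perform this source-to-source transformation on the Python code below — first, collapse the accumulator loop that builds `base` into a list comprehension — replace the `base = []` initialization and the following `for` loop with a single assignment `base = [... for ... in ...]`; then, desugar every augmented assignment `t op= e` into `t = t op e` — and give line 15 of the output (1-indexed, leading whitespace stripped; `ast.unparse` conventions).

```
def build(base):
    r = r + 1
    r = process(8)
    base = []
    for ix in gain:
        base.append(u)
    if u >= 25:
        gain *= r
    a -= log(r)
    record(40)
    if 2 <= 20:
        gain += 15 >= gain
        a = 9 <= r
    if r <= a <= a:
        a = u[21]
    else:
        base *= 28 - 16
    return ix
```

Transformed code:
def build(base):
    r = r + 1
    r = process(8)
    base = [u for ix in gain]
    if u >= 25:
        gain = gain * r
    a = a - log(r)
    record(40)
    if 2 <= 20:
        gain = gain + (15 >= gain)
        a = 9 <= r
    if r <= a <= a:
        a = u[21]
    else:
        base = base * (28 - 16)
    return ix

base = base * (28 - 16)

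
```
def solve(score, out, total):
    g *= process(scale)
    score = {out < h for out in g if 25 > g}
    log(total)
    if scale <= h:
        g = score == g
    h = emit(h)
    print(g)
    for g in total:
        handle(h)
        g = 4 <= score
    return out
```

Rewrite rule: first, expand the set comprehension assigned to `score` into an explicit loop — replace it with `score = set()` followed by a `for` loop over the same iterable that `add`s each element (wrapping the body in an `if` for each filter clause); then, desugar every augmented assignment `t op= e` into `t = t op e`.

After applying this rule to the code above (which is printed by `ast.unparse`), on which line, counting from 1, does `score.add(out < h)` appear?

6

Transformed code:
def solve(score, out, total):
    g = g * process(scale)
    score = set()
    for out in g:
        if 25 > g:
            score.add(out < h)
    log(total)
    if scale <= h:
        g = score == g
    h = emit(h)
    print(g)
    for g in total:
        handle(h)
        g = 4 <= score
    return out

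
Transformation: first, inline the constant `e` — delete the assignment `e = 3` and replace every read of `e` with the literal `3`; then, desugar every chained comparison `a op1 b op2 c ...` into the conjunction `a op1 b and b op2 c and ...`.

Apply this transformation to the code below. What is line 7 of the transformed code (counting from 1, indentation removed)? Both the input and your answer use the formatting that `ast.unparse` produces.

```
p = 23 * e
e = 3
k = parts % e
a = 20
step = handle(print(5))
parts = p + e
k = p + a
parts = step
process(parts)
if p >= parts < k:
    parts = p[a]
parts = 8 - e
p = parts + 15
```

parts = step

Transformed code:
p = 23 * 3
k = parts % 3
a = 20
step = handle(print(5))
parts = p + 3
k = p + a
parts = step
process(parts)
if p >= parts and parts < k:
    parts = p[a]
parts = 8 - 3
p = parts + 15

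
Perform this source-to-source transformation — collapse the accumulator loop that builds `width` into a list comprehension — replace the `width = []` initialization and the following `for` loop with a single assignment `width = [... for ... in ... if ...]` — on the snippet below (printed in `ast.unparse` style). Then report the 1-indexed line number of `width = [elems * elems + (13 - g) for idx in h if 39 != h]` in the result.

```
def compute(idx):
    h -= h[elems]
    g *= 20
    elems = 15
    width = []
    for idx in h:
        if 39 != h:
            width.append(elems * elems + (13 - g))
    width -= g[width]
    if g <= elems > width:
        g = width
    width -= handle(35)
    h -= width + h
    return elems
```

Transformed code:
def compute(idx):
    h -= h[elems]
    g *= 20
    elems = 15
    width = [elems * elems + (13 - g) for idx in h if 39 != h]
    width -= g[width]
    if g <= elems > width:
        g = width
    width -= handle(35)
    h -= width + h
    return elems

5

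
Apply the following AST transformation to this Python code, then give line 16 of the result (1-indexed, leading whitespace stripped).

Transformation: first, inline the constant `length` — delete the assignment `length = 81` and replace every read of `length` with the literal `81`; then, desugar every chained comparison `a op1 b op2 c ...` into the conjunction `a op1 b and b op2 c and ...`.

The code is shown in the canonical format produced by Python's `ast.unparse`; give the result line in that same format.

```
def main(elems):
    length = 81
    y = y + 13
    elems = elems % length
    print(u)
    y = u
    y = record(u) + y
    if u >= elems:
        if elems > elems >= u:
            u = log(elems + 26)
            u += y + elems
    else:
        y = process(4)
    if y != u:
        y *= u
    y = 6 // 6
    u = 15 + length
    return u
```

Transformed code:
def main(elems):
    y = y + 13
    elems = elems % 81
    print(u)
    y = u
    y = record(u) + y
    if u >= elems:
        if elems > elems and elems >= u:
            u = log(elems + 26)
            u += y + elems
    else:
        y = process(4)
    if y != u:
        y *= u
    y = 6 // 6
    u = 15 + 81
    return u

u = 15 + 81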